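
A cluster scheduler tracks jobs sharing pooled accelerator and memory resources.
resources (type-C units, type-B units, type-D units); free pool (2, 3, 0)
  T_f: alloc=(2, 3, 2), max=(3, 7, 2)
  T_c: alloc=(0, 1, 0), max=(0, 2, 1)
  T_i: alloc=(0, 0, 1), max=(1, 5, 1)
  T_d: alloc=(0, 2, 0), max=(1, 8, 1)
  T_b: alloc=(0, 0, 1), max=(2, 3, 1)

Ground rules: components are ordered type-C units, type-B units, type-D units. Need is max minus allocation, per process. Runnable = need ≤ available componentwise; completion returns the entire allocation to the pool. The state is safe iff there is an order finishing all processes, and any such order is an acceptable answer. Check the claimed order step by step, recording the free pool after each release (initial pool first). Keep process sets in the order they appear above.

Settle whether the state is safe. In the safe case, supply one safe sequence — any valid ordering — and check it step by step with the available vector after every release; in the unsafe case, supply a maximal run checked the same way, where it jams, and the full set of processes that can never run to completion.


The state is SAFE; one workable sequence: T_b, T_c, T_f, T_i, T_d.
Key observation: the order's first zero-slack moment is T_b ((2, 3, 0) needed, (2, 3, 0) free — a requested resource with nothing to spare).
Step-by-step check:
  pool = (2, 3, 0)
  run T_b (needs (2, 3, 0), free (2, 3, 0)); after release of (0, 0, 1) the pool is (2, 3, 1)
  run T_c (needs (0, 1, 1), free (2, 3, 1)); after release of (0, 1, 0) the pool is (2, 4, 1)
  run T_f (needs (1, 4, 0), free (2, 4, 1)); after release of (2, 3, 2) the pool is (4, 7, 3)
  run T_i (needs (1, 5, 0), free (4, 7, 3)); after release of (0, 0, 1) the pool is (4, 7, 4)
  run T_d (needs (1, 6, 1), free (4, 7, 4)); after release of (0, 2, 0) the pool is (4, 9, 4)


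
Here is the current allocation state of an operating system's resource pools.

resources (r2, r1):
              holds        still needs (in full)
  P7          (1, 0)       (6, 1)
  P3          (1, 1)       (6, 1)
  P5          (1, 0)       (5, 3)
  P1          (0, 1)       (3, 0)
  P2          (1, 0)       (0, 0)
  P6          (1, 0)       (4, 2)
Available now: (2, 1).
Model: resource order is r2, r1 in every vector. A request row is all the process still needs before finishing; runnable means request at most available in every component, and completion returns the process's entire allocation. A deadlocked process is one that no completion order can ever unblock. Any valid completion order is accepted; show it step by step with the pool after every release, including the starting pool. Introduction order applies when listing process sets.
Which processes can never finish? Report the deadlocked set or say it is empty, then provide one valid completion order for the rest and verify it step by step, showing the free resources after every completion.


The deadlocked set is P7, P3, P5 and P6.
Key observation: even finishing P2, P1 leaves just (3, 2) free — too little r2 for any of the remaining processes.
One completion order for the rest: P2, P1. Walking it through:
  pool = (2, 1)
  P2: need (0, 0) fits (2, 1); releases (1, 0), pool now (3, 1)
  P1: need (3, 0) fits (3, 1); releases (0, 1), pool now (3, 2)
None of the blocked processes ever fits:
  blocked: P7 wants (6, 1), pool (3, 2) — not enough r2
  blocked: P3 wants (6, 1), pool (3, 2) — not enough r2
  blocked: P5 wants (5, 3), pool (3, 2) — not enough r2 and r1
  blocked: P6 wants (4, 2), pool (3, 2) — not enough r2


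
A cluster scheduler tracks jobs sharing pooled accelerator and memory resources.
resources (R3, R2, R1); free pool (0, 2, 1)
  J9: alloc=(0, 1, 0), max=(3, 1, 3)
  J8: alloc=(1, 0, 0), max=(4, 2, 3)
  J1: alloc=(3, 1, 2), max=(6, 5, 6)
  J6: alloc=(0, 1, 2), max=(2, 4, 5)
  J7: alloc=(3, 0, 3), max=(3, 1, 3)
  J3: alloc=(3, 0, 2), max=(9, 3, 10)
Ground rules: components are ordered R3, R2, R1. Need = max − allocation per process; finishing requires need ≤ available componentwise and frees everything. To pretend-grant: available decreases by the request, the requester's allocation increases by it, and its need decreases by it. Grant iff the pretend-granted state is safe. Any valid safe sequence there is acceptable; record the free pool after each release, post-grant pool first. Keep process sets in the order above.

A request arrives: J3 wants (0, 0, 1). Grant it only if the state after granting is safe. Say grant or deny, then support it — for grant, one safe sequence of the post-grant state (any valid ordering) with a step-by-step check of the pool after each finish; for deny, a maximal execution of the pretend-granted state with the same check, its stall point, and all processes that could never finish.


GRANT. The post-grant state is safe; one safe sequence: J7, J9, J6, J1, J3, J8.
Key observation: granting shrinks the pool to (0, 2, 0), yet J7 still fits and the chain goes through.
Step-by-step check of the post-grant state:
  pool = (0, 2, 0)
  J7: need (0, 1, 0) fits (0, 2, 0); releases (3, 0, 3), pool now (3, 2, 3)
  J9: need (3, 0, 3) fits (3, 2, 3); releases (0, 1, 0), pool now (3, 3, 3)
  J6: need (2, 3, 3) fits (3, 3, 3); releases (0, 1, 2), pool now (3, 4, 5)
  J1: need (3, 4, 4) fits (3, 4, 5); releases (3, 1, 2), pool now (6, 5, 7)
  J3: need (6, 3, 7) fits (6, 5, 7); releases (3, 0, 3), pool now (9, 5, 10)
  J8: need (3, 2, 3) fits (9, 5, 10); releases (1, 0, 0), pool now (10, 5, 10)


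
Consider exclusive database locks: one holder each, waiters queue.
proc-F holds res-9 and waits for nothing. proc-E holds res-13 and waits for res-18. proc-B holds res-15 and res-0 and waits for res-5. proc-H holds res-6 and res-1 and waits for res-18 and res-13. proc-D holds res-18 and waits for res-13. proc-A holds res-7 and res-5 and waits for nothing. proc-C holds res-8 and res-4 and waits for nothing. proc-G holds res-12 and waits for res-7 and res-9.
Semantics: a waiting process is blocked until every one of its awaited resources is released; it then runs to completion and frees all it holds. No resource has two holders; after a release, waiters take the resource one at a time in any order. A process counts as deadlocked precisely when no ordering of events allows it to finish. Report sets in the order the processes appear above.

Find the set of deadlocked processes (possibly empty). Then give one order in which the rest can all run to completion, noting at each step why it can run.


Deadlocked: proc-E, proc-H and proc-D.
Key observation: the loop proc-E -> proc-D -> proc-E blocks itself forever; proc-H waits into the deadlock from upstream.
One completion order for the rest: proc-F, proc-C, proc-A, proc-B, proc-G.
Check, step by step:
  run proc-F (it waits on nothing); releases res-9
  run proc-C (it waits on nothing); releases res-8 and res-4
  run proc-A (it waits on nothing); releases res-7 and res-5
  proc-B: everything it awaited (res-5) is free; runs, freeing res-15 and res-0
  proc-G: everything it awaited (res-7 and res-9) is free; runs, freeing res-12


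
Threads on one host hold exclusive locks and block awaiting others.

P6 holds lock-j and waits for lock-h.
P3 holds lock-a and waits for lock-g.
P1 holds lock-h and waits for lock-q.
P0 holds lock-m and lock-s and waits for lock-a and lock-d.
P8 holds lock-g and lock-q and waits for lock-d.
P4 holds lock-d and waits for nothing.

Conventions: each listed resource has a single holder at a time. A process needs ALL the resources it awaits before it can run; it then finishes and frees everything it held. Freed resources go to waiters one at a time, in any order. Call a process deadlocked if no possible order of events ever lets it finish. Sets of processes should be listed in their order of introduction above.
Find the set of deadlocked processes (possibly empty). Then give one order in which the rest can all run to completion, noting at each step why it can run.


Nothing here is deadlocked.
Key observation: no waiting chain loops back on itself — every chain ends at a process that waits on nothing, so everyone eventually runs.
The rest can finish in the order P4, P8, P3, P0, P1, P6.
Walking it through:
  run P4 (it waits on nothing); releases lock-d
  P8 waits on lock-d — all released -> runs and releases lock-g and lock-q
  P3 waits on lock-g — all released -> runs and releases lock-a
  P0 waits on lock-a and lock-d — all released -> runs and releases lock-m and lock-s
  P1 waits on lock-q — all released -> runs and releases lock-h
  P6 waits on lock-h — all released -> runs and releases lock-j


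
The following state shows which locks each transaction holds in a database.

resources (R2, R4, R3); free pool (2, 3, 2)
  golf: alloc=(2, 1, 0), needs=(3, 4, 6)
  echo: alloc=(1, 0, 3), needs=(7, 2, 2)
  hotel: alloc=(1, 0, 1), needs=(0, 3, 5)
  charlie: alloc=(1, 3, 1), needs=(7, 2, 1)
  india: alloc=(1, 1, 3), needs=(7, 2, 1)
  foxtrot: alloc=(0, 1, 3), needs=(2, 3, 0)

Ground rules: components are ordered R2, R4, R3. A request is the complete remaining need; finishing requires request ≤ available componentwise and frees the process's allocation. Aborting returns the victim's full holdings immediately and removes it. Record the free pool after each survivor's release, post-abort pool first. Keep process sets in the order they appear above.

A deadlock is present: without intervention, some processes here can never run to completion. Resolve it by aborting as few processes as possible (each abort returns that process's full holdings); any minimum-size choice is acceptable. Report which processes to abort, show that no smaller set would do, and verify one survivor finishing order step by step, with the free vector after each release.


Minimum abort set: echo and charlie.
Key observation: before aborting echo and charlie, india was permanently blocked — no order could ever run it; afterwards it completes at step 3.
Why nothing smaller works — every single abort fails: golf alone leaves echo blocked (short on R2); echo alone leaves charlie blocked (short on R2); hotel alone leaves echo blocked (short on R2); charlie alone leaves echo blocked (short on R2); india alone leaves echo blocked (short on R2); foxtrot alone leaves echo blocked (short on R2).
One survivor order: golf, hotel, india, foxtrot. Verifying each step (post-abort pool first):
  pool = (4, 6, 6)
  run golf (needs (3, 4, 6), free (4, 6, 6)); after release of (2, 1, 0) the pool is (6, 7, 6)
  run hotel (needs (0, 3, 5), free (6, 7, 6)); after release of (1, 0, 1) the pool is (7, 7, 7)
  run india (needs (7, 2, 1), free (7, 7, 7)); after release of (1, 1, 3) the pool is (8, 8, 10)
  run foxtrot (needs (2, 3, 0), free (8, 8, 10)); after release of (0, 1, 3) the pool is (8, 9, 13)


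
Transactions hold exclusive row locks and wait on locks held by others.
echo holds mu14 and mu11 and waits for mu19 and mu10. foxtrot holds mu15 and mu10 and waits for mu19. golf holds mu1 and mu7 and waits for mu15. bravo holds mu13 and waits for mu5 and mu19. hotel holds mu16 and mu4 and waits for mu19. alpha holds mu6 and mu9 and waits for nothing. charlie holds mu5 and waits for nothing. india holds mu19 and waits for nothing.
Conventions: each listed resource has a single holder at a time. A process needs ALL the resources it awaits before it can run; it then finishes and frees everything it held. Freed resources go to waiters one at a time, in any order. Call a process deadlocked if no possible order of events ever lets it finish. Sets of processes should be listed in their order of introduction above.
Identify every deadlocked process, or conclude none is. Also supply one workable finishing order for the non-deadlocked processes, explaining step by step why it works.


No process is deadlocked.
Key observation: although several processes wait, no cycle exists — each chain bottoms out at a free runner.
The rest can finish in the order india, foxtrot, alpha, echo, hotel, charlie, golf, bravo.
Walking it through:
  india waits on nothing -> runs at once and releases mu19
  foxtrot waits on mu19 — all released -> runs and releases mu15 and mu10
  alpha waits on nothing -> runs at once and releases mu6 and mu9
  echo waits on mu19 and mu10 — all released -> runs and releases mu14 and mu11
  hotel waits on mu19 — all released -> runs and releases mu16 and mu4
  charlie waits on nothing -> runs at once and releases mu5
  golf waits on mu15 — all released -> runs and releases mu1 and mu7
  bravo waits on mu5 and mu19 — all released -> runs and releases mu13


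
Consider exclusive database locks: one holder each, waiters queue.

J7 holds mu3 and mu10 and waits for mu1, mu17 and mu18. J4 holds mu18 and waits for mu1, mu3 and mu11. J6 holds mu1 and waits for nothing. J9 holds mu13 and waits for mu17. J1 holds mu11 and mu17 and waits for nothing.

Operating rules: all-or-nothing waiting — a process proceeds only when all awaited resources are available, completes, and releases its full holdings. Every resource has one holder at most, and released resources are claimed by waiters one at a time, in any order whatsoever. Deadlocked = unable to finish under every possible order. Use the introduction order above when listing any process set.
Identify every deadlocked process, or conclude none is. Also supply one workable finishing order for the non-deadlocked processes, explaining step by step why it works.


The deadlocked set is J7 and J4.
Key observation: nobody on the ring J7 -> J4 -> J7 can start until another member finishes, which never happens; no other process is dragged down with it.
A valid finishing order for the others: J1, J6, J9.
Step-by-step check:
  J1 waits on nothing -> runs at once and releases mu11 and mu17
  J6 waits on nothing -> runs at once and releases mu1
  J9 waits on mu17 — all released -> runs and releases mu13


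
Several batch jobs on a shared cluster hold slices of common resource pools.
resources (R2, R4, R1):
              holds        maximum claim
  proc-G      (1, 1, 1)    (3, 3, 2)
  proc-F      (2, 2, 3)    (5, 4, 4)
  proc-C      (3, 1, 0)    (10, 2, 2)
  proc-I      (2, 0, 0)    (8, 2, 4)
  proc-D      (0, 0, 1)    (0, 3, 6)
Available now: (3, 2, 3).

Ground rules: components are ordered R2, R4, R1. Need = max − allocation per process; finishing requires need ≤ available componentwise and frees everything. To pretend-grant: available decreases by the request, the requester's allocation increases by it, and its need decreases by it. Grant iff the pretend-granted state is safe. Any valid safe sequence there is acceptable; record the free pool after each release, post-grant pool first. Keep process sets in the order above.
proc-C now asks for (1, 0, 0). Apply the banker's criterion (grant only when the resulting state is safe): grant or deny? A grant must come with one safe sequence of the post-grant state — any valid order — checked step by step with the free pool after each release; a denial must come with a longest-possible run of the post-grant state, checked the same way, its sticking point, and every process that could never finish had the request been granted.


DENY. Granting would leave the state unsafe.
Key observation: after proc-G, proc-F, proc-D complete, (5, 5, 8) is the best the pool ever gets, yet each leftover process wants more R2.
On the post-grant state, proc-G, proc-F, proc-D is a maximal run — nothing extends it. Check, step by step:
  pool = (2, 2, 3)
  run proc-G (needs (2, 2, 1), free (2, 2, 3)); after release of (1, 1, 1) the pool is (3, 3, 4)
  run proc-F (needs (3, 2, 1), free (3, 3, 4)); after release of (2, 2, 3) the pool is (5, 5, 7)
  run proc-D (needs (0, 3, 5), free (5, 5, 7)); after release of (0, 0, 1) the pool is (5, 5, 8)
  proc-C cannot run: need (6, 1, 2) vs free (5, 5, 8) (insufficient R2)
  proc-I cannot run: need (6, 2, 4) vs free (5, 5, 8) (insufficient R2)
Had the request been granted, proc-C and proc-I could never finish.


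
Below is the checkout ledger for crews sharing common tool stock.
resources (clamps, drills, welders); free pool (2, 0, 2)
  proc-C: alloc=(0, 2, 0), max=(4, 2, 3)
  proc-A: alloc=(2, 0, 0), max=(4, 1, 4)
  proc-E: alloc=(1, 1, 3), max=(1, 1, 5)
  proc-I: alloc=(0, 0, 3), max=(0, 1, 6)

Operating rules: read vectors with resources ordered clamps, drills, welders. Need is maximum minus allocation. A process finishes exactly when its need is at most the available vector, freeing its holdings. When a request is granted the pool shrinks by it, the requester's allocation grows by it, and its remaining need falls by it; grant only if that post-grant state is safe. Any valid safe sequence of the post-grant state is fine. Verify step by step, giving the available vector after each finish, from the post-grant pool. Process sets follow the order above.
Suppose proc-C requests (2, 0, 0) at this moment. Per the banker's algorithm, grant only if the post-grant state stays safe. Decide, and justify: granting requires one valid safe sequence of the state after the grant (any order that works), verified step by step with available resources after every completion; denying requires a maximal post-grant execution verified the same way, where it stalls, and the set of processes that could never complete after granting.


DENY: after the grant no complete ordering would exist.
Key observation: proc-E, proc-I can finish, but then (1, 1, 8) is all there is, and the blocked group's clamps demands exceed it.
On the post-grant state, proc-E, proc-I is a maximal run — nothing extends it. Verifying each step:
  pool = (0, 0, 2)
  proc-E needs (0, 0, 2) <= (0, 0, 2) -> finishes; pool += (1, 1, 3) = (1, 1, 5)
  proc-I needs (0, 1, 3) <= (1, 1, 5) -> finishes; pool += (0, 0, 3) = (1, 1, 8)
  proc-C still needs (2, 0, 3) but only (1, 1, 8) is free — short on clamps
  proc-A still needs (2, 1, 4) but only (1, 1, 8) is free — short on clamps
Had the request been granted, proc-C and proc-A could never finish.


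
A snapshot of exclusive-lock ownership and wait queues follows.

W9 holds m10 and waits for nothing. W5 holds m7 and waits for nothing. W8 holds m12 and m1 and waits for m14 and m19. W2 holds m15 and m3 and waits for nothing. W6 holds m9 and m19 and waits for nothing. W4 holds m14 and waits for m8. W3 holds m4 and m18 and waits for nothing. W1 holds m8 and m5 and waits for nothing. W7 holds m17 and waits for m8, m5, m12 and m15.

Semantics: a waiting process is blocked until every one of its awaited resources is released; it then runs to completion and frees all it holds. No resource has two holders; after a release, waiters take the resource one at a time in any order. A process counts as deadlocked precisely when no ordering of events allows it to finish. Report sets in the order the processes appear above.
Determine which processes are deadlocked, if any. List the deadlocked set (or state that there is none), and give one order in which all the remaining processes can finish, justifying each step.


No process is deadlocked.
Key observation: the waits form no ring: some process can always run, and its releases unblock the others one by one.
The rest can finish in the order W1, W4, W6, W5, W8, W2, W9, W7, W3.
Verifying each step:
  W1: no waits; runs immediately, freeing m8 and m5
  W4: everything it awaited (m8) is free; runs, freeing m14
  W6: no waits; runs immediately, freeing m9 and m19
  W5: no waits; runs immediately, freeing m7
  W8: everything it awaited (m14 and m19) is free; runs, freeing m12 and m1
  W2: no waits; runs immediately, freeing m15 and m3
  W9: no waits; runs immediately, freeing m10
  W7: everything it awaited (m8, m5, m12 and m15) is free; runs, freeing m17
  W3: no waits; runs immediately, freeing m4 and m18


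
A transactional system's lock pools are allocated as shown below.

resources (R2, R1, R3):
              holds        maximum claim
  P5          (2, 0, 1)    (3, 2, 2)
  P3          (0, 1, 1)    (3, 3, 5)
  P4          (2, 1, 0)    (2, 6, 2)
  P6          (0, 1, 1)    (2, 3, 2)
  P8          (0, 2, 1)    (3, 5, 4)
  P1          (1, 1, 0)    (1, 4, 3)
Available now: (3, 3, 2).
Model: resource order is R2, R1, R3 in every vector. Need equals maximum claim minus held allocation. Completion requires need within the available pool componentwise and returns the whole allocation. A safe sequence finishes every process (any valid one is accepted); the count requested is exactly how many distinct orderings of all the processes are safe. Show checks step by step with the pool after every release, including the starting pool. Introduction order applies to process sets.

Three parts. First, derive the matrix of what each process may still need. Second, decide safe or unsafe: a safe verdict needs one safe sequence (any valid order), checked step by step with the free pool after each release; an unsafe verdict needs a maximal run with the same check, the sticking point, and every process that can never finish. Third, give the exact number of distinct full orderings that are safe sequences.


(1) Outstanding need per process (order R2, R1, R3):
  P5: (1, 2, 1)
  P3: (3, 2, 4)
  P4: (0, 5, 2)
  P6: (2, 2, 1)
  P8: (3, 3, 3)
  P1: (0, 3, 3)
(2) SAFE. One safe sequence: P6, P1, P8, P5, P4, P3.
Key observation: the order's first zero-slack moment is P1 ((0, 3, 3) needed, (3, 4, 3) free — a requested resource with nothing to spare).
Walking it through:
  pool = (3, 3, 2)
  P6: need (2, 2, 1) fits (3, 3, 2); releases (0, 1, 1), pool now (3, 4, 3)
  P1: need (0, 3, 3) fits (3, 4, 3); releases (1, 1, 0), pool now (4, 5, 3)
  P8: need (3, 3, 3) fits (4, 5, 3); releases (0, 2, 1), pool now (4, 7, 4)
  P5: need (1, 2, 1) fits (4, 7, 4); releases (2, 0, 1), pool now (6, 7, 5)
  P4: need (0, 5, 2) fits (6, 7, 5); releases (2, 1, 0), pool now (8, 8, 5)
  P3: need (3, 2, 4) fits (8, 8, 5); releases (0, 1, 1), pool now (8, 9, 6)
(3) The exact count: 112 of the possible complete orderings are safe sequences.


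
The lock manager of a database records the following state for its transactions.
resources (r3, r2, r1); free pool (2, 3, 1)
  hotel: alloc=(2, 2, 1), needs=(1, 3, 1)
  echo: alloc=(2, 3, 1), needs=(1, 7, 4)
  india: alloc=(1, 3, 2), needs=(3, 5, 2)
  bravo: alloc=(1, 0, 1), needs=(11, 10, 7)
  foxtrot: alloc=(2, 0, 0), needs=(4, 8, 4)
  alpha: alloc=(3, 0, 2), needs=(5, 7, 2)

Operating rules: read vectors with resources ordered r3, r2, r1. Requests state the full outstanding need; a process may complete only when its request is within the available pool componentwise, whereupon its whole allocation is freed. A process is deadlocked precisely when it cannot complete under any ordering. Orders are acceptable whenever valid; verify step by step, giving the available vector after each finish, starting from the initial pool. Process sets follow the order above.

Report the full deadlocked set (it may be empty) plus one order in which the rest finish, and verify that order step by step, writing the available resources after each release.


Nothing here is deadlocked.
Key observation: hotel fits the free pool immediately, and its release cascades until everyone finishes.
A valid finishing order for the others: hotel, india, foxtrot, alpha, echo, bravo. Verifying each step:
  pool = (2, 3, 1)
  hotel: need (1, 3, 1) fits (2, 3, 1); releases (2, 2, 1), pool now (4, 5, 2)
  india: need (3, 5, 2) fits (4, 5, 2); releases (1, 3, 2), pool now (5, 8, 4)
  foxtrot: need (4, 8, 4) fits (5, 8, 4); releases (2, 0, 0), pool now (7, 8, 4)
  alpha: need (5, 7, 2) fits (7, 8, 4); releases (3, 0, 2), pool now (10, 8, 6)
  echo: need (1, 7, 4) fits (10, 8, 6); releases (2, 3, 1), pool now (12, 11, 7)
  bravo: need (11, 10, 7) fits (12, 11, 7); releases (1, 0, 1), pool now (13, 11, 8)


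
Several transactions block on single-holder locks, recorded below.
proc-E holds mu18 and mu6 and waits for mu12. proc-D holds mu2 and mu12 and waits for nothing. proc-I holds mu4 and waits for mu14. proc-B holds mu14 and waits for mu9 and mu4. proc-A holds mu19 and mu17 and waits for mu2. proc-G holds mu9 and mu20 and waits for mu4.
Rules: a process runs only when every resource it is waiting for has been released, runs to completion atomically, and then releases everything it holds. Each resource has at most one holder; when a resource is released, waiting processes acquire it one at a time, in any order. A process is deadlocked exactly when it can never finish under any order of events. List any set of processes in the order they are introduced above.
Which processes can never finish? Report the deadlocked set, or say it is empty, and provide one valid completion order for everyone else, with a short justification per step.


Deadlocked set: proc-I, proc-B and proc-G.
Key observation: the waits loop around proc-I -> proc-B -> proc-I with no way out; proc-G is caught in further circular waits.
The rest can finish in the order proc-D, proc-A, proc-E.
Walking it through:
  proc-D waits on nothing -> runs at once and releases mu2 and mu12
  run proc-A (all its waits — mu2 — are resolved); releases mu19 and mu17
  run proc-E (all its waits — mu12 — are resolved); releases mu18 and mu6


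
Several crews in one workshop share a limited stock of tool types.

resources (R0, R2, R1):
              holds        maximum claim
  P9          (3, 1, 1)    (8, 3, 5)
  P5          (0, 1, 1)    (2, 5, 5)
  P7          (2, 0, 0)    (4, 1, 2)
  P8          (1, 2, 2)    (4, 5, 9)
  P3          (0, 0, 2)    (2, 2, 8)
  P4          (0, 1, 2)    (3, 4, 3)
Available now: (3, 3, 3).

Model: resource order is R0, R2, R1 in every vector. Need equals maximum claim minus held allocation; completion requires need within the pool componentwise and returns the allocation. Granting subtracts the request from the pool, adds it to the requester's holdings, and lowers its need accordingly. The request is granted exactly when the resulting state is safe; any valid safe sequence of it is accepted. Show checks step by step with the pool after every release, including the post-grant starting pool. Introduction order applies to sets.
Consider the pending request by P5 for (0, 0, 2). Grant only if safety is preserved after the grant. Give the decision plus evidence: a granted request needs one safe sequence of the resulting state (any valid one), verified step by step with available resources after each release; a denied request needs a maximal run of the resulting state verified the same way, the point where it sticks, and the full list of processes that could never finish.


GRANT. The post-grant state is safe; one safe sequence: P4, P5, P7, P9, P8, P3.
Key observation: post-grant, (3, 3, 1) remains, and an order beginning with P4 completes everyone.
Verifying the post-grant state step by step:
  pool = (3, 3, 1)
  P4 needs (3, 3, 1) <= (3, 3, 1) -> finishes; pool += (0, 1, 2) = (3, 4, 3)
  P5 needs (2, 4, 2) <= (3, 4, 3) -> finishes; pool += (0, 1, 3) = (3, 5, 6)
  P7 needs (2, 1, 2) <= (3, 5, 6) -> finishes; pool += (2, 0, 0) = (5, 5, 6)
  P9 needs (5, 2, 4) <= (5, 5, 6) -> finishes; pool += (3, 1, 1) = (8, 6, 7)
  P8 needs (3, 3, 7) <= (8, 6, 7) -> finishes; pool += (1, 2, 2) = (9, 8, 9)
  P3 needs (2, 2, 6) <= (9, 8, 9) -> finishes; pool += (0, 0, 2) = (9, 8, 11)


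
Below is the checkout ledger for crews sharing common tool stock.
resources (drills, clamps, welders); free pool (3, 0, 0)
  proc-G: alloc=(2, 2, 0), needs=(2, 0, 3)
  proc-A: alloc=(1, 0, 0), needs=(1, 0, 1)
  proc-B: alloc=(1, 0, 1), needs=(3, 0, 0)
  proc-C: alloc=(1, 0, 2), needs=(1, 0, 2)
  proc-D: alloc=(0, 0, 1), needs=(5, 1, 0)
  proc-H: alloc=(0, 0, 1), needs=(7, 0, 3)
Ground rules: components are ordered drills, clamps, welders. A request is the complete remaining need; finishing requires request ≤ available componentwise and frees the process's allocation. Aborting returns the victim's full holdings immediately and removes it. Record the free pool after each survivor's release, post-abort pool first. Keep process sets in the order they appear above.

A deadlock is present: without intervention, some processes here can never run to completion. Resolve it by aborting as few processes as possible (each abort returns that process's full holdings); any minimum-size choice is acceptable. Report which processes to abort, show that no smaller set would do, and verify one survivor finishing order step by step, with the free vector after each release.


Abort proc-D.
Key observation: the deadlocked proc-C becomes finishable only because proc-D released (0, 0, 1); it completes at step 2 below.
Why nothing smaller works: aborting no one leaves the state deadlocked as given.
The survivors complete as proc-B, proc-C, proc-A, proc-G, proc-H. Walking it through (starting from the post-abort pool):
  pool = (3, 0, 1)
  proc-B: need (3, 0, 0) fits (3, 0, 1); releases (1, 0, 1), pool now (4, 0, 2)
  proc-C: need (1, 0, 2) fits (4, 0, 2); releases (1, 0, 2), pool now (5, 0, 4)
  proc-A: need (1, 0, 1) fits (5, 0, 4); releases (1, 0, 0), pool now (6, 0, 4)
  proc-G: need (2, 0, 3) fits (6, 0, 4); releases (2, 2, 0), pool now (8, 2, 4)
  proc-H: need (7, 0, 3) fits (8, 2, 4); releases (0, 0, 1), pool now (8, 2, 5)


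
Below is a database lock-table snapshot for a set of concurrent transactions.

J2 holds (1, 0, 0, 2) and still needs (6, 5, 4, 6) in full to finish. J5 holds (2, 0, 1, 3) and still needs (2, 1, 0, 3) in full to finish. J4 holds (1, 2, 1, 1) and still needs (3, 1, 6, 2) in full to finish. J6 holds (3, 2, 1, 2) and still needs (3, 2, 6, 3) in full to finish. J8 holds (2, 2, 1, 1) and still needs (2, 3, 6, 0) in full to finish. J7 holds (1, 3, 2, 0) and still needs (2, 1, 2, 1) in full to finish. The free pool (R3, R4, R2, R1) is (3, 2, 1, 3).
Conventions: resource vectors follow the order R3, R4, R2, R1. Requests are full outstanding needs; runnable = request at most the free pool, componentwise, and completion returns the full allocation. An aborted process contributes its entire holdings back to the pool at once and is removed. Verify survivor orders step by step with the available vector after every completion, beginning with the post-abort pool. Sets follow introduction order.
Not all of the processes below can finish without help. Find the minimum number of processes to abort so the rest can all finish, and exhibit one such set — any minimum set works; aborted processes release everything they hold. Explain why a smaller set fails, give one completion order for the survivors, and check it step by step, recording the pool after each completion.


The answer: abort J4 and J8.
Key observation: J6 could never have finished before the abort; with (3, 4, 2, 2) returned by J4 and J8, it fits at step 4.
Minimality, checking each single-abort alternative: J2 alone leaves J4 blocked (short on R2); J5 alone leaves J4 blocked (short on R2); J4 alone leaves J6 blocked (short on R2); J6 alone leaves J4 blocked (short on R2); J8 alone leaves J4 blocked (short on R2); J7 alone leaves J4 blocked (short on R2).
Survivors finish in the order: J7, J5, J2, J6. Check, step by step (pool after the aborts first):
  pool = (6, 6, 3, 5)
  J7 needs (2, 1, 2, 1) <= (6, 6, 3, 5) -> finishes; pool += (1, 3, 2, 0) = (7, 9, 5, 5)
  J5 needs (2, 1, 0, 3) <= (7, 9, 5, 5) -> finishes; pool += (2, 0, 1, 3) = (9, 9, 6, 8)
  J2 needs (6, 5, 4, 6) <= (9, 9, 6, 8) -> finishes; pool += (1, 0, 0, 2) = (10, 9, 6, 10)
  J6 needs (3, 2, 6, 3) <= (10, 9, 6, 10) -> finishes; pool += (3, 2, 1, 2) = (13, 11, 7, 12)


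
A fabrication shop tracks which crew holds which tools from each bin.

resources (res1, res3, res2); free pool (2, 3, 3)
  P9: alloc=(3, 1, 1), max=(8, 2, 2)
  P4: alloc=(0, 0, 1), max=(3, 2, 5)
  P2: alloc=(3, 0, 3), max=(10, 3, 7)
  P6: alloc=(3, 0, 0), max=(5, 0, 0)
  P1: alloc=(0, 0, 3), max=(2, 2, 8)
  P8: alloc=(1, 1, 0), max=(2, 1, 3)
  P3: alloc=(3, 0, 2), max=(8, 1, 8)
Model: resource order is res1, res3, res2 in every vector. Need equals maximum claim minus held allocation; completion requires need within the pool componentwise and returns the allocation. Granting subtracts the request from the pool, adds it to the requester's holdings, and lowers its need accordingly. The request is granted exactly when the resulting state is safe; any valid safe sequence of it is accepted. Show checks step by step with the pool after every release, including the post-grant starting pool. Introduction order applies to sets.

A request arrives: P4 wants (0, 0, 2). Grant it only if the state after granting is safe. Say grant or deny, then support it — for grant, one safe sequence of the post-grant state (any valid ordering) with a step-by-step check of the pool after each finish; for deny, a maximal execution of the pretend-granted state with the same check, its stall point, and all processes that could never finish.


GRANT: granting preserves safety; a valid post-grant sequence is P6, P9, P4, P8, P1, P3, P2.
Key observation: after the grant the pool drops to (2, 3, 1), which still lets P6 finish first and unwind the rest.
Verifying the post-grant state step by step:
  pool = (2, 3, 1)
  P6: need (2, 0, 0) fits (2, 3, 1); releases (3, 0, 0), pool now (5, 3, 1)
  P9: need (5, 1, 1) fits (5, 3, 1); releases (3, 1, 1), pool now (8, 4, 2)
  P4: need (3, 2, 2) fits (8, 4, 2); releases (0, 0, 3), pool now (8, 4, 5)
  P8: need (1, 0, 3) fits (8, 4, 5); releases (1, 1, 0), pool now (9, 5, 5)
  P1: need (2, 2, 5) fits (9, 5, 5); releases (0, 0, 3), pool now (9, 5, 8)
  P3: need (5, 1, 6) fits (9, 5, 8); releases (3, 0, 2), pool now (12, 5, 10)
  P2: need (7, 3, 4) fits (12, 5, 10); releases (3, 0, 3), pool now (15, 5, 13)


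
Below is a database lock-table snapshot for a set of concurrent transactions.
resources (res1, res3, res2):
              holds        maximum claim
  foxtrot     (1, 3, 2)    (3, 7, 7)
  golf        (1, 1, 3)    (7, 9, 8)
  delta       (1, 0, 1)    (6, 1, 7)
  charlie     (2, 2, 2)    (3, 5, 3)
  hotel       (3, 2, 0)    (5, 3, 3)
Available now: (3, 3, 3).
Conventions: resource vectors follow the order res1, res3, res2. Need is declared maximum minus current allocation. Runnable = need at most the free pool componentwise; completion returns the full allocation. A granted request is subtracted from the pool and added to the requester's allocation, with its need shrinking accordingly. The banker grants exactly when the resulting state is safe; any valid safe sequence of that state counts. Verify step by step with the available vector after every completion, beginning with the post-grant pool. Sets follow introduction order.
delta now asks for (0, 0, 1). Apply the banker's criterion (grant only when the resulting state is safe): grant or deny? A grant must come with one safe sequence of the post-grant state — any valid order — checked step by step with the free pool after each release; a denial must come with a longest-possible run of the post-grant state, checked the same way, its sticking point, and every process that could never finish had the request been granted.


DENY. Granting would leave the state unsafe.
Key observation: no order helps: past charlie, hotel, the free pool tops out at (8, 7, 4), below what each blocked process needs in res2.
After a pretend grant, a maximal execution: charlie, hotel — then nothing else fits. Step-by-step check:
  pool = (3, 3, 2)
  charlie needs (1, 3, 1) <= (3, 3, 2) -> finishes; pool += (2, 2, 2) = (5, 5, 4)
  hotel needs (2, 1, 3) <= (5, 5, 4) -> finishes; pool += (3, 2, 0) = (8, 7, 4)
  foxtrot cannot run: need (2, 4, 5) vs free (8, 7, 4) (insufficient res2)
  golf cannot run: need (6, 8, 5) vs free (8, 7, 4) (insufficient res3 and res2)
  delta cannot run: need (5, 1, 5) vs free (8, 7, 4) (insufficient res2)
Had the request been granted, foxtrot, golf and delta could never finish.


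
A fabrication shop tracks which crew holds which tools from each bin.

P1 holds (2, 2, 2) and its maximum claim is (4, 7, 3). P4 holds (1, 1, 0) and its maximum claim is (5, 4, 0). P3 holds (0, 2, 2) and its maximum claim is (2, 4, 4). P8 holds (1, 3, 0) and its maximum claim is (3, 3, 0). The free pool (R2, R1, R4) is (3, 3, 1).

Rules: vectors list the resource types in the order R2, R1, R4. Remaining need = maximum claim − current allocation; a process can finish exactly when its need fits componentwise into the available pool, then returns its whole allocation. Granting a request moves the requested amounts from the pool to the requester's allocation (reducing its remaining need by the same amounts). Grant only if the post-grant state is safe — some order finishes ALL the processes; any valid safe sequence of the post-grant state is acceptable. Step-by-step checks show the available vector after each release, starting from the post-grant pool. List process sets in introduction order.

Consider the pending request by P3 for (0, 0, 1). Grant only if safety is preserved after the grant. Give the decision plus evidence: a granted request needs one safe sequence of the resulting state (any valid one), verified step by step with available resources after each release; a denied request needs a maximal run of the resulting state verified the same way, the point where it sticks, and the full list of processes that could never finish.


DENY. Granting would leave the state unsafe.
Key observation: even finishing P8, P4 leaves just (5, 7, 0) free — too little R4 for any of the remaining processes.
After a pretend grant, a maximal execution: P8, P4 — then nothing else fits. Check, step by step:
  pool = (3, 3, 0)
  run P8 (needs (2, 0, 0), free (3, 3, 0)); after release of (1, 3, 0) the pool is (4, 6, 0)
  run P4 (needs (4, 3, 0), free (4, 6, 0)); after release of (1, 1, 0) the pool is (5, 7, 0)
  blocked: P1 wants (2, 5, 1), pool (5, 7, 0) — not enough R4
  blocked: P3 wants (2, 2, 1), pool (5, 7, 0) — not enough R4
Processes that could never finish after the grant: P1 and P3.


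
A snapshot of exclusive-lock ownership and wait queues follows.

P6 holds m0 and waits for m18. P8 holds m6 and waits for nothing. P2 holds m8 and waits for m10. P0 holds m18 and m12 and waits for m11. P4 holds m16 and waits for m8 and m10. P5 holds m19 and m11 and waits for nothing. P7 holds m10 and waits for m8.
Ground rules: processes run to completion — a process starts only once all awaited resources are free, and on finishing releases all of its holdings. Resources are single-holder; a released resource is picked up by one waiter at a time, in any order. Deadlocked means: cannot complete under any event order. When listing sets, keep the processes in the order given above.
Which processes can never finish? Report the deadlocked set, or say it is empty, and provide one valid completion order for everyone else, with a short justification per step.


Deadlocked set: P2, P4 and P7.
Key observation: along P2 -> P7 -> P2, each member waits on what the next one holds — a deadlock; P4 waits into the deadlock from upstream.
One completion order for the rest: P5, P0, P8, P6.
Check, step by step:
  run P5 (it waits on nothing); releases m19 and m11
  P0 waits on m11 — all released -> runs and releases m18 and m12
  run P8 (it waits on nothing); releases m6
  P6 waits on m18 — all released -> runs and releases m0


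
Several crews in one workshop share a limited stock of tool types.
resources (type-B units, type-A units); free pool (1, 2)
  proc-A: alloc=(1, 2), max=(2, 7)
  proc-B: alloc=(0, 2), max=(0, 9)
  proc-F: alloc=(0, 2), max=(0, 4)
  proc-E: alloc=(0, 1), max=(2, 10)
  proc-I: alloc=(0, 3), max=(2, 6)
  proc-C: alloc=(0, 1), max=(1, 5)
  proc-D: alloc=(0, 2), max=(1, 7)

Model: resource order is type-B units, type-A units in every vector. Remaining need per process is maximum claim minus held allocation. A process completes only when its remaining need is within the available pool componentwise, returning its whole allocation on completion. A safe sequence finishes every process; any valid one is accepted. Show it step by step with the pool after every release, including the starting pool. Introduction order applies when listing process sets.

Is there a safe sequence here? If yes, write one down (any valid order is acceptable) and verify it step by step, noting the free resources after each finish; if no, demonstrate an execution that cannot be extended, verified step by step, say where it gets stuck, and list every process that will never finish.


SAFE — a valid safe sequence is proc-F, proc-C, proc-A, proc-D, proc-B, proc-I, proc-E.
Key observation: proc-F is the earliest step where a requested resource binds exactly: need (0, 2), pool (1, 2) at its turn.
Step-by-step check:
  pool = (1, 2)
  proc-F: need (0, 2) fits (1, 2); releases (0, 2), pool now (1, 4)
  proc-C: need (1, 4) fits (1, 4); releases (0, 1), pool now (1, 5)
  proc-A: need (1, 5) fits (1, 5); releases (1, 2), pool now (2, 7)
  proc-D: need (1, 5) fits (2, 7); releases (0, 2), pool now (2, 9)
  proc-B: need (0, 7) fits (2, 9); releases (0, 2), pool now (2, 11)
  proc-I: need (2, 3) fits (2, 11); releases (0, 3), pool now (2, 14)
  proc-E: need (2, 9) fits (2, 14); releases (0, 1), pool now (2, 15)
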